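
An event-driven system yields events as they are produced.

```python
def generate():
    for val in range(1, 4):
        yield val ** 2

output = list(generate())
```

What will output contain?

Step 1: For each val in range(1, 4), yield val**2:
  val=1: yield 1**2 = 1
  val=2: yield 2**2 = 4
  val=3: yield 3**2 = 9
Therefore output = [1, 4, 9].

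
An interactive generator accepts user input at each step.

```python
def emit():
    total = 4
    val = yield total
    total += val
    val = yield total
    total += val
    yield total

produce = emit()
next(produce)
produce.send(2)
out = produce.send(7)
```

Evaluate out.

Step 1: next() -> yield total=4.
Step 2: send(2) -> val=2, total = 4+2 = 6, yield 6.
Step 3: send(7) -> val=7, total = 6+7 = 13, yield 13.
Therefore out = 13.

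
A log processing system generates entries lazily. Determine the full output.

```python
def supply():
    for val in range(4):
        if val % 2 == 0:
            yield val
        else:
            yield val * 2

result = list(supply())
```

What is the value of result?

Step 1: For each val in range(4), yield val if even, else val*2:
  val=0 (even): yield 0
  val=1 (odd): yield 1*2 = 2
  val=2 (even): yield 2
  val=3 (odd): yield 3*2 = 6
Therefore result = [0, 2, 2, 6].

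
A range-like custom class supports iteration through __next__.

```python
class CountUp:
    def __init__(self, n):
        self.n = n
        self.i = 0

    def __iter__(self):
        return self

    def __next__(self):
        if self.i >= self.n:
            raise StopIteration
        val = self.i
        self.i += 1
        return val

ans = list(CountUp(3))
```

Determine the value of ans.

Step 1: CountUp(3) creates an iterator counting 0 to 2.
Step 2: list() consumes all values: [0, 1, 2].
Therefore ans = [0, 1, 2].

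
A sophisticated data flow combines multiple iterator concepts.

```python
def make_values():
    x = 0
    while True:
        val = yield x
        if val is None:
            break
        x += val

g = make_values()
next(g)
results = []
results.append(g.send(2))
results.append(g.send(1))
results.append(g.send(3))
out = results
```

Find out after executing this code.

Step 1: next(g) -> yield 0.
Step 2: send(2) -> x = 2, yield 2.
Step 3: send(1) -> x = 3, yield 3.
Step 4: send(3) -> x = 6, yield 6.
Therefore out = [2, 3, 6].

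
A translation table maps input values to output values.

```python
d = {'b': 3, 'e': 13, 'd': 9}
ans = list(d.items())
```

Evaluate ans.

Step 1: d.items() returns (key, value) pairs in insertion order.
Therefore ans = [('b', 3), ('e', 13), ('d', 9)].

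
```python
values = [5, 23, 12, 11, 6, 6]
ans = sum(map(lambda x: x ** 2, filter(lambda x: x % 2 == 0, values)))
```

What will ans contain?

Step 1: Filter even numbers from [5, 23, 12, 11, 6, 6]: [12, 6, 6]
Step 2: Square each: [144, 36, 36]
Step 3: Sum = 216.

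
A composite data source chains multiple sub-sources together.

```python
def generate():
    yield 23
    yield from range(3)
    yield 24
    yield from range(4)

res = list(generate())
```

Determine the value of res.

Step 1: Trace yields in order:
  yield 23
  yield 0
  yield 1
  yield 2
  yield 24
  yield 0
  yield 1
  yield 2
  yield 3
Therefore res = [23, 0, 1, 2, 24, 0, 1, 2, 3].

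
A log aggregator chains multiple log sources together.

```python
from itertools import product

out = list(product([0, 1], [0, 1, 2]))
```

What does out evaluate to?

Step 1: product([0, 1], [0, 1, 2]) gives all pairs:
  (0, 0)
  (0, 1)
  (0, 2)
  (1, 0)
  (1, 1)
  (1, 2)
Therefore out = [(0, 0), (0, 1), (0, 2), (1, 0), (1, 1), (1, 2)].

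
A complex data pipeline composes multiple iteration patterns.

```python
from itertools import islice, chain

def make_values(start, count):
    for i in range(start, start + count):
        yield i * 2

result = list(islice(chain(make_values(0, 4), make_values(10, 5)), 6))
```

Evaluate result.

Step 1: make_values(0, 4) yields [0, 2, 4, 6].
Step 2: make_values(10, 5) yields [20, 22, 24, 26, 28].
Step 3: chain concatenates: [0, 2, 4, 6, 20, 22, 24, 26, 28].
Step 4: islice takes first 6: [0, 2, 4, 6, 20, 22].
Therefore result = [0, 2, 4, 6, 20, 22].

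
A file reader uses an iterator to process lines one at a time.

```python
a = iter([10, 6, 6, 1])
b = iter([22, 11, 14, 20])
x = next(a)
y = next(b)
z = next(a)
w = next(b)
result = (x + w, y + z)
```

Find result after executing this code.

Step 1: a iterates [10, 6, 6, 1], b iterates [22, 11, 14, 20].
Step 2: x = next(a) = 10, y = next(b) = 22.
Step 3: z = next(a) = 6, w = next(b) = 11.
Step 4: result = (10 + 11, 22 + 6) = (21, 28).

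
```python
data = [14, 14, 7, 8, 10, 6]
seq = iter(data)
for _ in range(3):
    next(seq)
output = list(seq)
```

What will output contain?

Step 1: Create iterator over [14, 14, 7, 8, 10, 6].
Step 2: Advance 3 positions (consuming [14, 14, 7]).
Step 3: list() collects remaining elements: [8, 10, 6].
Therefore output = [8, 10, 6].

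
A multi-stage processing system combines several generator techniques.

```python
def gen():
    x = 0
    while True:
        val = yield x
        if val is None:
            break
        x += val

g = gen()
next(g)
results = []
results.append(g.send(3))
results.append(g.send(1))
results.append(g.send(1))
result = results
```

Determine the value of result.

Step 1: next(g) -> yield 0.
Step 2: send(3) -> x = 3, yield 3.
Step 3: send(1) -> x = 4, yield 4.
Step 4: send(1) -> x = 5, yield 5.
Therefore result = [3, 4, 5].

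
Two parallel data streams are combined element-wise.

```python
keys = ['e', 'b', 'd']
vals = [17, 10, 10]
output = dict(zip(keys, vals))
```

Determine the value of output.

Step 1: zip pairs keys with values:
  'e' -> 17
  'b' -> 10
  'd' -> 10
Therefore output = {'e': 17, 'b': 10, 'd': 10}.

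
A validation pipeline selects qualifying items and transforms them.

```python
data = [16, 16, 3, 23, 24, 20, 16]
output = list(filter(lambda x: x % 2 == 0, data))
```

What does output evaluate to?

Step 1: Filter elements divisible by 2:
  16 % 2 = 0: kept
  16 % 2 = 0: kept
  3 % 2 = 1: removed
  23 % 2 = 1: removed
  24 % 2 = 0: kept
  20 % 2 = 0: kept
  16 % 2 = 0: kept
Therefore output = [16, 16, 24, 20, 16].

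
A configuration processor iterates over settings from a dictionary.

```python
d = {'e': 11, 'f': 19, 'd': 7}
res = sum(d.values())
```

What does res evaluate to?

Step 1: d.values() = [11, 19, 7].
Step 2: sum = 37.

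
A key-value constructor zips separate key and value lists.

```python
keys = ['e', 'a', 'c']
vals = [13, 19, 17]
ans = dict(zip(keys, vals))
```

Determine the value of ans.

Step 1: zip pairs keys with values:
  'e' -> 13
  'a' -> 19
  'c' -> 17
Therefore ans = {'e': 13, 'a': 19, 'c': 17}.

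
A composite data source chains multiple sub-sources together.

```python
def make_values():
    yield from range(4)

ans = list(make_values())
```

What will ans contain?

Step 1: yield from delegates to the iterable, yielding each element.
Step 2: Collected values: [0, 1, 2, 3].
Therefore ans = [0, 1, 2, 3].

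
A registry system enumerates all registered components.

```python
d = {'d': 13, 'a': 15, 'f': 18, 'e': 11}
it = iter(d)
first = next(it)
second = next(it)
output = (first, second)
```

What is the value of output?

Step 1: iter(d) iterates over keys: ['d', 'a', 'f', 'e'].
Step 2: first = next(it) = 'd', second = next(it) = 'a'.
Therefore output = ('d', 'a').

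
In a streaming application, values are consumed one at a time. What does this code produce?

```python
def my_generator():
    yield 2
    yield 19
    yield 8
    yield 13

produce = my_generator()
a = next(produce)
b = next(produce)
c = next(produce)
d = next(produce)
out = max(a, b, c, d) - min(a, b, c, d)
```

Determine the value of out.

Step 1: Create generator and consume all values:
  a = next(produce) = 2
  b = next(produce) = 19
  c = next(produce) = 8
  d = next(produce) = 13
Step 2: max = 19, min = 2, out = 19 - 2 = 17.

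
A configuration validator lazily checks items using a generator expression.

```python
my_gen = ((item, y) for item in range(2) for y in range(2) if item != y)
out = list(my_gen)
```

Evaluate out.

Step 1: Nested generator over range(2) x range(2) where item != y:
  (0, 0): excluded (item == y)
  (0, 1): included
  (1, 0): included
  (1, 1): excluded (item == y)
Therefore out = [(0, 1), (1, 0)].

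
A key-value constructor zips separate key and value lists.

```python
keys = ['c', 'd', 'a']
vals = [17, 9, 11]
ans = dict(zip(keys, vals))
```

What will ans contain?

Step 1: zip pairs keys with values:
  'c' -> 17
  'd' -> 9
  'a' -> 11
Therefore ans = {'c': 17, 'd': 9, 'a': 11}.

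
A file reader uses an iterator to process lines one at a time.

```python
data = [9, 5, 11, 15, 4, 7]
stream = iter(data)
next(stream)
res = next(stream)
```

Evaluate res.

Step 1: Create iterator over [9, 5, 11, 15, 4, 7].
Step 2: next() consumes 9.
Step 3: next() returns 5.
Therefore res = 5.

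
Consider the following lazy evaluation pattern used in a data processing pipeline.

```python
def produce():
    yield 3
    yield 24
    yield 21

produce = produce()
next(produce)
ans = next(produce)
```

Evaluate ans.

Step 1: produce() creates a generator.
Step 2: next(produce) yields 3 (consumed and discarded).
Step 3: next(produce) yields 24, assigned to ans.
Therefore ans = 24.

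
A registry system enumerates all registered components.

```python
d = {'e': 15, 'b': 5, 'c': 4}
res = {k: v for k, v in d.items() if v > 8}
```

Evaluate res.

Step 1: Filter items where value > 8:
  'e': 15 > 8: kept
  'b': 5 <= 8: removed
  'c': 4 <= 8: removed
Therefore res = {'e': 15}.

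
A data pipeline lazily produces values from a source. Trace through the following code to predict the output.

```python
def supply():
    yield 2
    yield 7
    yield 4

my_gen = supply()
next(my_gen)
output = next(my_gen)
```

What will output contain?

Step 1: supply() creates a generator.
Step 2: next(my_gen) yields 2 (consumed and discarded).
Step 3: next(my_gen) yields 7, assigned to output.
Therefore output = 7.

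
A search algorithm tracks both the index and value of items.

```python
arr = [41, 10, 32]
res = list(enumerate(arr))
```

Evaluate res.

Step 1: enumerate pairs each element with its index:
  (0, 41)
  (1, 10)
  (2, 32)
Therefore res = [(0, 41), (1, 10), (2, 32)].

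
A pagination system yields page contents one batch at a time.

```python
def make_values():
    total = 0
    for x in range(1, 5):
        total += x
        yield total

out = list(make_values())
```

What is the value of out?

Step 1: Generator accumulates running sum:
  x=1: total = 1, yield 1
  x=2: total = 3, yield 3
  x=3: total = 6, yield 6
  x=4: total = 10, yield 10
Therefore out = [1, 3, 6, 10].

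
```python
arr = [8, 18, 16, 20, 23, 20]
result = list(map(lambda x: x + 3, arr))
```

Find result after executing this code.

Step 1: Apply lambda x: x + 3 to each element:
  8 -> 11
  18 -> 21
  16 -> 19
  20 -> 23
  23 -> 26
  20 -> 23
Therefore result = [11, 21, 19, 23, 26, 23].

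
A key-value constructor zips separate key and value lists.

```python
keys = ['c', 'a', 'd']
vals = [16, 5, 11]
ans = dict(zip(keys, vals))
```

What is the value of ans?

Step 1: zip pairs keys with values:
  'c' -> 16
  'a' -> 5
  'd' -> 11
Therefore ans = {'c': 16, 'a': 5, 'd': 11}.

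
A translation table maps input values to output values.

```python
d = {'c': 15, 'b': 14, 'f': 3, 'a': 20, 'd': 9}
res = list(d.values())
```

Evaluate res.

Step 1: d.values() returns the dictionary values in insertion order.
Therefore res = [15, 14, 3, 20, 9].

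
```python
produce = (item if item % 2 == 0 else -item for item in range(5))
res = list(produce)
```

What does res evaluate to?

Step 1: For each item in range(5), yield item if even, else -item:
  item=0: even, yield 0
  item=1: odd, yield -1
  item=2: even, yield 2
  item=3: odd, yield -3
  item=4: even, yield 4
Therefore res = [0, -1, 2, -3, 4].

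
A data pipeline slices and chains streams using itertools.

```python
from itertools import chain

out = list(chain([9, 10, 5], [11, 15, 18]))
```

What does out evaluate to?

Step 1: chain() concatenates iterables: [9, 10, 5] + [11, 15, 18].
Therefore out = [9, 10, 5, 11, 15, 18].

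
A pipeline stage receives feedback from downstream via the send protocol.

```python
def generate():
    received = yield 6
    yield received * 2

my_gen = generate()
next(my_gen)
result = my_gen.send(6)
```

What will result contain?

Step 1: next(my_gen) advances to first yield, producing 6.
Step 2: send(6) resumes, received = 6.
Step 3: yield received * 2 = 6 * 2 = 12.
Therefore result = 12.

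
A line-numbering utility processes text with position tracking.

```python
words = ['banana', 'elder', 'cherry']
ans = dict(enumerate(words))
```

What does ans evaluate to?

Step 1: enumerate pairs indices with words:
  0 -> 'banana'
  1 -> 'elder'
  2 -> 'cherry'
Therefore ans = {0: 'banana', 1: 'elder', 2: 'cherry'}.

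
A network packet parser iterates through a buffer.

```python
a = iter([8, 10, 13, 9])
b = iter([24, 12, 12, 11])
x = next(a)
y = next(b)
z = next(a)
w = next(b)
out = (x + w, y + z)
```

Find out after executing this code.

Step 1: a iterates [8, 10, 13, 9], b iterates [24, 12, 12, 11].
Step 2: x = next(a) = 8, y = next(b) = 24.
Step 3: z = next(a) = 10, w = next(b) = 12.
Step 4: out = (8 + 12, 24 + 10) = (20, 34).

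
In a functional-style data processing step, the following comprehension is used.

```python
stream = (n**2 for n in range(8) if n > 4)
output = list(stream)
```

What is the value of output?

Step 1: For range(8), keep n > 4, then square:
  n=0: 0 <= 4, excluded
  n=1: 1 <= 4, excluded
  n=2: 2 <= 4, excluded
  n=3: 3 <= 4, excluded
  n=4: 4 <= 4, excluded
  n=5: 5 > 4, yield 5**2 = 25
  n=6: 6 > 4, yield 6**2 = 36
  n=7: 7 > 4, yield 7**2 = 49
Therefore output = [25, 36, 49].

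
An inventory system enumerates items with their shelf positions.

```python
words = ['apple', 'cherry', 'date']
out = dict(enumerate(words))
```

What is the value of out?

Step 1: enumerate pairs indices with words:
  0 -> 'apple'
  1 -> 'cherry'
  2 -> 'date'
Therefore out = {0: 'apple', 1: 'cherry', 2: 'date'}.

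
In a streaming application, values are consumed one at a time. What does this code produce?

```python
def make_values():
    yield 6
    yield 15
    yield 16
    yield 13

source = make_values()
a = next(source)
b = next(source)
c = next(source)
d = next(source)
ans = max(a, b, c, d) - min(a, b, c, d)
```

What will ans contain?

Step 1: Create generator and consume all values:
  a = next(source) = 6
  b = next(source) = 15
  c = next(source) = 16
  d = next(source) = 13
Step 2: max = 16, min = 6, ans = 16 - 6 = 10.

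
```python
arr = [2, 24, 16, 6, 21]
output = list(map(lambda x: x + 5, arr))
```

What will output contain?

Step 1: Apply lambda x: x + 5 to each element:
  2 -> 7
  24 -> 29
  16 -> 21
  6 -> 11
  21 -> 26
Therefore output = [7, 29, 21, 11, 26].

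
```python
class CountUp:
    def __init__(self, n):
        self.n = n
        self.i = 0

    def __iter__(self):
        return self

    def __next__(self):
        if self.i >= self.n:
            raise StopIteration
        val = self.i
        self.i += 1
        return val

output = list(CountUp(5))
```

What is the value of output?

Step 1: CountUp(5) creates an iterator counting 0 to 4.
Step 2: list() consumes all values: [0, 1, 2, 3, 4].
Therefore output = [0, 1, 2, 3, 4].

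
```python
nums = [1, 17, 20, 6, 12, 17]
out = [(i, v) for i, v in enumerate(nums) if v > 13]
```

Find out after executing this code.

Step 1: Filter enumerate([1, 17, 20, 6, 12, 17]) keeping v > 13:
  (0, 1): 1 <= 13, excluded
  (1, 17): 17 > 13, included
  (2, 20): 20 > 13, included
  (3, 6): 6 <= 13, excluded
  (4, 12): 12 <= 13, excluded
  (5, 17): 17 > 13, included
Therefore out = [(1, 17), (2, 20), (5, 17)].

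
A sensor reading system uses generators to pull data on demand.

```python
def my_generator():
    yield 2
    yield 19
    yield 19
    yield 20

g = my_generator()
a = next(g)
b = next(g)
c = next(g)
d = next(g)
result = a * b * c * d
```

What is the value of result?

Step 1: Create generator and consume all values:
  a = next(g) = 2
  b = next(g) = 19
  c = next(g) = 19
  d = next(g) = 20
Step 2: result = 2 * 19 * 19 * 20 = 14440.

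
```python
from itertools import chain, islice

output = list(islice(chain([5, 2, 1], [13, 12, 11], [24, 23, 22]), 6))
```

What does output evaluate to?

Step 1: chain([5, 2, 1], [13, 12, 11], [24, 23, 22]) = [5, 2, 1, 13, 12, 11, 24, 23, 22].
Step 2: islice takes first 6 elements: [5, 2, 1, 13, 12, 11].
Therefore output = [5, 2, 1, 13, 12, 11].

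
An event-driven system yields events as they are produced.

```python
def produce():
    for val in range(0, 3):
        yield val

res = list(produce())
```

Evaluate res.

Step 1: The generator yields each value from range(0, 3).
Step 2: list() consumes all yields: [0, 1, 2].
Therefore res = [0, 1, 2].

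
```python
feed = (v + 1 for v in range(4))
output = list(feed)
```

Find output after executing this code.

Step 1: For each v in range(4), compute v+1:
  v=0: 0+1 = 1
  v=1: 1+1 = 2
  v=2: 2+1 = 3
  v=3: 3+1 = 4
Therefore output = [1, 2, 3, 4].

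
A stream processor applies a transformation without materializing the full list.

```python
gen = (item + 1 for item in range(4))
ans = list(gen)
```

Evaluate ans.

Step 1: For each item in range(4), compute item+1:
  item=0: 0+1 = 1
  item=1: 1+1 = 2
  item=2: 2+1 = 3
  item=3: 3+1 = 4
Therefore ans = [1, 2, 3, 4].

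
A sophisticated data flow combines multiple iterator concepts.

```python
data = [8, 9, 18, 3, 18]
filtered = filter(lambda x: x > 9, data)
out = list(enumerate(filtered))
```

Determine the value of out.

Step 1: Filter [8, 9, 18, 3, 18] for > 9: [18, 18].
Step 2: enumerate re-indexes from 0: [(0, 18), (1, 18)].
Therefore out = [(0, 18), (1, 18)].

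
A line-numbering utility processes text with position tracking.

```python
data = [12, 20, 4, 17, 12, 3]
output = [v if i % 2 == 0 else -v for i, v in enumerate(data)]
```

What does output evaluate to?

Step 1: For each (i, v), keep v if i is even, negate if odd:
  i=0 (even): keep 12
  i=1 (odd): negate to -20
  i=2 (even): keep 4
  i=3 (odd): negate to -17
  i=4 (even): keep 12
  i=5 (odd): negate to -3
Therefore output = [12, -20, 4, -17, 12, -3].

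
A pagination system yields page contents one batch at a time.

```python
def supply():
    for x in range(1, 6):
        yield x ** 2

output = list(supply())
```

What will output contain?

Step 1: For each x in range(1, 6), yield x**2:
  x=1: yield 1**2 = 1
  x=2: yield 2**2 = 4
  x=3: yield 3**2 = 9
  x=4: yield 4**2 = 16
  x=5: yield 5**2 = 25
Therefore output = [1, 4, 9, 16, 25].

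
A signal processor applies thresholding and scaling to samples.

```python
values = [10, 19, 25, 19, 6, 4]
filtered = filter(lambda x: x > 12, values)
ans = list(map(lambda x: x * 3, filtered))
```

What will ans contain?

Step 1: Filter values for elements > 12:
  10: removed
  19: kept
  25: kept
  19: kept
  6: removed
  4: removed
Step 2: Map x * 3 on filtered [19, 25, 19]:
  19 -> 57
  25 -> 75
  19 -> 57
Therefore ans = [57, 75, 57].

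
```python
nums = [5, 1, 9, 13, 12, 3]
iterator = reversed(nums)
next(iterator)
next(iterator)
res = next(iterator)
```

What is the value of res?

Step 1: reversed([5, 1, 9, 13, 12, 3]) gives iterator: [3, 12, 13, 9, 1, 5].
Step 2: First next() = 3, second next() = 12.
Step 3: Third next() = 13.
Therefore res = 13.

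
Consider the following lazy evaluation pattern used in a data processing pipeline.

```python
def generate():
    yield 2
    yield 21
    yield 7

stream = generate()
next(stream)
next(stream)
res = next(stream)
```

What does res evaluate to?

Step 1: generate() creates a generator.
Step 2: next(stream) yields 2 (consumed and discarded).
Step 3: next(stream) yields 21 (consumed and discarded).
Step 4: next(stream) yields 7, assigned to res.
Therefore res = 7.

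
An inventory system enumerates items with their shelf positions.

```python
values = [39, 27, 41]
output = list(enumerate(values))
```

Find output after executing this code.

Step 1: enumerate pairs each element with its index:
  (0, 39)
  (1, 27)
  (2, 41)
Therefore output = [(0, 39), (1, 27), (2, 41)].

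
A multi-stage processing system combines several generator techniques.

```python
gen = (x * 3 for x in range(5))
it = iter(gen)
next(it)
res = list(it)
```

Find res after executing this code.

Step 1: Generator produces [0, 3, 6, 9, 12].
Step 2: next(it) consumes first element (0).
Step 3: list(it) collects remaining: [3, 6, 9, 12].
Therefore res = [3, 6, 9, 12].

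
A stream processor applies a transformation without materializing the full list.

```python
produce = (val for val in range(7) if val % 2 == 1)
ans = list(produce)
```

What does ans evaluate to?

Step 1: Filter range(7) keeping only odd values:
  val=0: even, excluded
  val=1: odd, included
  val=2: even, excluded
  val=3: odd, included
  val=4: even, excluded
  val=5: odd, included
  val=6: even, excluded
Therefore ans = [1, 3, 5].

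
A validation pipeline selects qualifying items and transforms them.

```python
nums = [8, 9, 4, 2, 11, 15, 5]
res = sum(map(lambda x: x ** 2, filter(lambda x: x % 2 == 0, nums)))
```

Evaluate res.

Step 1: Filter even numbers from [8, 9, 4, 2, 11, 15, 5]: [8, 4, 2]
Step 2: Square each: [64, 16, 4]
Step 3: Sum = 84.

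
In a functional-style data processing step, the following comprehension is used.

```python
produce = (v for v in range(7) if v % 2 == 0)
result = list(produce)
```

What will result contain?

Step 1: Filter range(7) keeping only even values:
  v=0: even, included
  v=1: odd, excluded
  v=2: even, included
  v=3: odd, excluded
  v=4: even, included
  v=5: odd, excluded
  v=6: even, included
Therefore result = [0, 2, 4, 6].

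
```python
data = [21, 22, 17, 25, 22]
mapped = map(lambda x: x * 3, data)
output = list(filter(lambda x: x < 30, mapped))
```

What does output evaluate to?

Step 1: Map x * 3:
  21 -> 63
  22 -> 66
  17 -> 51
  25 -> 75
  22 -> 66
Step 2: Filter for < 30:
  63: removed
  66: removed
  51: removed
  75: removed
  66: removed
Therefore output = [].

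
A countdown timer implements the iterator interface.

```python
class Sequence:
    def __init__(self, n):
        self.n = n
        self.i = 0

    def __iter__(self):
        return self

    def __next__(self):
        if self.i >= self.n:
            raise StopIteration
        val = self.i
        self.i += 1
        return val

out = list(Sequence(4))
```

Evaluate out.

Step 1: Sequence(4) creates an iterator counting 0 to 3.
Step 2: list() consumes all values: [0, 1, 2, 3].
Therefore out = [0, 1, 2, 3].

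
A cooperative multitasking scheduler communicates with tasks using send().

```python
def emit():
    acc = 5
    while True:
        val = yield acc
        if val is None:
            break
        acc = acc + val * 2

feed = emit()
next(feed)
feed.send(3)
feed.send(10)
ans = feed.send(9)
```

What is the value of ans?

Step 1: next() -> yield acc=5.
Step 2: send(3) -> val=3, acc = 5 + 3*2 = 11, yield 11.
Step 3: send(10) -> val=10, acc = 11 + 10*2 = 31, yield 31.
Step 4: send(9) -> val=9, acc = 31 + 9*2 = 49, yield 49.
Therefore ans = 49.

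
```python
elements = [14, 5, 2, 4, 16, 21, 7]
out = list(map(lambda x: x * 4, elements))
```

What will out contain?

Step 1: Apply lambda x: x * 4 to each element:
  14 -> 56
  5 -> 20
  2 -> 8
  4 -> 16
  16 -> 64
  21 -> 84
  7 -> 28
Therefore out = [56, 20, 8, 16, 64, 84, 28].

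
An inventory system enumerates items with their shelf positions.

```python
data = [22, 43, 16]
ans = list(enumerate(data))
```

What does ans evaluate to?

Step 1: enumerate pairs each element with its index:
  (0, 22)
  (1, 43)
  (2, 16)
Therefore ans = [(0, 22), (1, 43), (2, 16)].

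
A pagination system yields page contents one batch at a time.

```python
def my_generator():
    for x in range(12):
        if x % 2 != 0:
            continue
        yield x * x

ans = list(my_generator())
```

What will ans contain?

Step 1: Only yield x**2 when x is divisible by 2:
  x=0: 0 % 2 == 0, yield 0**2 = 0
  x=2: 2 % 2 == 0, yield 2**2 = 4
  x=4: 4 % 2 == 0, yield 4**2 = 16
  x=6: 6 % 2 == 0, yield 6**2 = 36
  x=8: 8 % 2 == 0, yield 8**2 = 64
  x=10: 10 % 2 == 0, yield 10**2 = 100
Therefore ans = [0, 4, 16, 36, 64, 100].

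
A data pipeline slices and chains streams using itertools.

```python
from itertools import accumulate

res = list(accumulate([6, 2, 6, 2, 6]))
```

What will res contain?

Step 1: accumulate computes running sums:
  + 6 = 6
  + 2 = 8
  + 6 = 14
  + 2 = 16
  + 6 = 22
Therefore res = [6, 8, 14, 16, 22].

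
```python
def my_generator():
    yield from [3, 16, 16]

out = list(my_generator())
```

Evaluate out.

Step 1: yield from delegates to the iterable, yielding each element.
Step 2: Collected values: [3, 16, 16].
Therefore out = [3, 16, 16].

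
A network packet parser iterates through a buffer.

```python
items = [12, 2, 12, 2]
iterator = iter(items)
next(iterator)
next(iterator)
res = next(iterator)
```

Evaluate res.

Step 1: Create iterator over [12, 2, 12, 2].
Step 2: next() consumes 12.
Step 3: next() consumes 2.
Step 4: next() returns 12.
Therefore res = 12.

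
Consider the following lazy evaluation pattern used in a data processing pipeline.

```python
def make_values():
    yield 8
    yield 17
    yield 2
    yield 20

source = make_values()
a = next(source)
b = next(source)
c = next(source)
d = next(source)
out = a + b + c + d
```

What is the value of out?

Step 1: Create generator and consume all values:
  a = next(source) = 8
  b = next(source) = 17
  c = next(source) = 2
  d = next(source) = 20
Step 2: out = 8 + 17 + 2 + 20 = 47.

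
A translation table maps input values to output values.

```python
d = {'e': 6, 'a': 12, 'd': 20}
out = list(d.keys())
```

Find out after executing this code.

Step 1: d.keys() returns the dictionary keys in insertion order.
Therefore out = ['e', 'a', 'd'].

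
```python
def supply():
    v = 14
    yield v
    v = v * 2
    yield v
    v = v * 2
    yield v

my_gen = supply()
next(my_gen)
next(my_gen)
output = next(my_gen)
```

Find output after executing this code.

Step 1: Trace through generator execution:
  Yield 1: v starts at 14, yield 14
  Yield 2: v = 14 * 2 = 28, yield 28
  Yield 3: v = 28 * 2 = 56, yield 56
Step 2: First next() gets 14, second next() gets the second value, third next() yields 56.
Therefore output = 56.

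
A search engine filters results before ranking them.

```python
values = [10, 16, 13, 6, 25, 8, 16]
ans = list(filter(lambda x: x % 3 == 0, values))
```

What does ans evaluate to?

Step 1: Filter elements divisible by 3:
  10 % 3 = 1: removed
  16 % 3 = 1: removed
  13 % 3 = 1: removed
  6 % 3 = 0: kept
  25 % 3 = 1: removed
  8 % 3 = 2: removed
  16 % 3 = 1: removed
Therefore ans = [6].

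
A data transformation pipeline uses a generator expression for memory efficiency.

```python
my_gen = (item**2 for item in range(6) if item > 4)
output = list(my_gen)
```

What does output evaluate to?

Step 1: For range(6), keep item > 4, then square:
  item=0: 0 <= 4, excluded
  item=1: 1 <= 4, excluded
  item=2: 2 <= 4, excluded
  item=3: 3 <= 4, excluded
  item=4: 4 <= 4, excluded
  item=5: 5 > 4, yield 5**2 = 25
Therefore output = [25].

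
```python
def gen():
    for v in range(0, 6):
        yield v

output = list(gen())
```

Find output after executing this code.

Step 1: The generator yields each value from range(0, 6).
Step 2: list() consumes all yields: [0, 1, 2, 3, 4, 5].
Therefore output = [0, 1, 2, 3, 4, 5].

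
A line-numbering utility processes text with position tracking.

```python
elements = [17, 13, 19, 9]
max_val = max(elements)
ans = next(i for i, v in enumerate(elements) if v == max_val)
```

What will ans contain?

Step 1: max([17, 13, 19, 9]) = 19.
Step 2: Find first index where value == 19:
  Index 0: 17 != 19
  Index 1: 13 != 19
  Index 2: 19 == 19, found!
Therefore ans = 2.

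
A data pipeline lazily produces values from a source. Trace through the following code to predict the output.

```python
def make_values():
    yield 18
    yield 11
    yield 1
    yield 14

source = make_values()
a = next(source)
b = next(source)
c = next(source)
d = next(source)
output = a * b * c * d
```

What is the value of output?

Step 1: Create generator and consume all values:
  a = next(source) = 18
  b = next(source) = 11
  c = next(source) = 1
  d = next(source) = 14
Step 2: output = 18 * 11 * 1 * 14 = 2772.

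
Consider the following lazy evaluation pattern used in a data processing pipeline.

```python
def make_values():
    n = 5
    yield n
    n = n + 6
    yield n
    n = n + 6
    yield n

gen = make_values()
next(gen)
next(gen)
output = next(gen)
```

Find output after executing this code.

Step 1: Trace through generator execution:
  Yield 1: n starts at 5, yield 5
  Yield 2: n = 5 + 6 = 11, yield 11
  Yield 3: n = 11 + 6 = 17, yield 17
Step 2: First next() gets 5, second next() gets the second value, third next() yields 17.
Therefore output = 17.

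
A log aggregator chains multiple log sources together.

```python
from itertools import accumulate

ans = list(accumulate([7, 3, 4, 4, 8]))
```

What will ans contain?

Step 1: accumulate computes running sums:
  + 7 = 7
  + 3 = 10
  + 4 = 14
  + 4 = 18
  + 8 = 26
Therefore ans = [7, 10, 14, 18, 26].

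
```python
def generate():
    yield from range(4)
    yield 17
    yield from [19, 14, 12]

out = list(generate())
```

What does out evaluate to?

Step 1: Trace yields in order:
  yield 0
  yield 1
  yield 2
  yield 3
  yield 17
  yield 19
  yield 14
  yield 12
Therefore out = [0, 1, 2, 3, 17, 19, 14, 12].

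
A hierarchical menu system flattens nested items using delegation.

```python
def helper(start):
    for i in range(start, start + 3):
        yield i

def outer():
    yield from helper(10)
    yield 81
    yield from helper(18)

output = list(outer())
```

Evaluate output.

Step 1: outer() delegates to helper(10):
  yield 10
  yield 11
  yield 12
Step 2: yield 81
Step 3: Delegates to helper(18):
  yield 18
  yield 19
  yield 20
Therefore output = [10, 11, 12, 81, 18, 19, 20].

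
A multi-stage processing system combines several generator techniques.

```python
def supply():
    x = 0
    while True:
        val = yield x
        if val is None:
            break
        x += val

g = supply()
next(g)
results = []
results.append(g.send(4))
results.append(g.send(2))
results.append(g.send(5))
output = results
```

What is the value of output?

Step 1: next(g) -> yield 0.
Step 2: send(4) -> x = 4, yield 4.
Step 3: send(2) -> x = 6, yield 6.
Step 4: send(5) -> x = 11, yield 11.
Therefore output = [4, 6, 11].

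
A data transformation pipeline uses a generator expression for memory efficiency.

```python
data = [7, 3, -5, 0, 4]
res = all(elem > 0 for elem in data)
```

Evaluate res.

Step 1: Check elem > 0 for each element in [7, 3, -5, 0, 4]:
  7 > 0: True
  3 > 0: True
  -5 > 0: False
  0 > 0: False
  4 > 0: True
Step 2: all() returns False.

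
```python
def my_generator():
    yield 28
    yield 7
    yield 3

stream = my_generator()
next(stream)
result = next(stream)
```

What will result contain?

Step 1: my_generator() creates a generator.
Step 2: next(stream) yields 28 (consumed and discarded).
Step 3: next(stream) yields 7, assigned to result.
Therefore result = 7.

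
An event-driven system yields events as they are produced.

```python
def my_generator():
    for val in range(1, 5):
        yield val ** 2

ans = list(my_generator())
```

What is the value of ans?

Step 1: For each val in range(1, 5), yield val**2:
  val=1: yield 1**2 = 1
  val=2: yield 2**2 = 4
  val=3: yield 3**2 = 9
  val=4: yield 4**2 = 16
Therefore ans = [1, 4, 9, 16].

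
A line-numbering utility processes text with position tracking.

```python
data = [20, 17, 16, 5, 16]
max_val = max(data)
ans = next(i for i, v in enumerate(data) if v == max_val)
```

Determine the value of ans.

Step 1: max([20, 17, 16, 5, 16]) = 20.
Step 2: Find first index where value == 20:
  Index 0: 20 == 20, found!
Therefore ans = 0.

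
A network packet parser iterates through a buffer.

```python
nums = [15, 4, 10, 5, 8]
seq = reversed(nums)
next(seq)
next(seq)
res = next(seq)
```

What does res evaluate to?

Step 1: reversed([15, 4, 10, 5, 8]) gives iterator: [8, 5, 10, 4, 15].
Step 2: First next() = 8, second next() = 5.
Step 3: Third next() = 10.
Therefore res = 10.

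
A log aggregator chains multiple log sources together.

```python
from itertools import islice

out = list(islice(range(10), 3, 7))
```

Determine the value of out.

Step 1: islice(range(10), 3, 7) takes elements at indices [3, 7).
Step 2: Elements: [3, 4, 5, 6].
Therefore out = [3, 4, 5, 6].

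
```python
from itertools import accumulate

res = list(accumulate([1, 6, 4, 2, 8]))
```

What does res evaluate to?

Step 1: accumulate computes running sums:
  + 1 = 1
  + 6 = 7
  + 4 = 11
  + 2 = 13
  + 8 = 21
Therefore res = [1, 7, 11, 13, 21].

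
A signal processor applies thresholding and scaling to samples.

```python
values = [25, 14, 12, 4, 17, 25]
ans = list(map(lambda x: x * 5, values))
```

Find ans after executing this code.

Step 1: Apply lambda x: x * 5 to each element:
  25 -> 125
  14 -> 70
  12 -> 60
  4 -> 20
  17 -> 85
  25 -> 125
Therefore ans = [125, 70, 60, 20, 85, 125].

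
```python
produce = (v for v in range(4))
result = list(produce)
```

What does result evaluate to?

Step 1: Generator expression iterates range(4): [0, 1, 2, 3].
Step 2: list() collects all values.
Therefore result = [0, 1, 2, 3].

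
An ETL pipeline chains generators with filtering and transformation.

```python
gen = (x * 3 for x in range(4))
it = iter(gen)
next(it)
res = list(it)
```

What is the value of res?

Step 1: Generator produces [0, 3, 6, 9].
Step 2: next(it) consumes first element (0).
Step 3: list(it) collects remaining: [3, 6, 9].
Therefore res = [3, 6, 9].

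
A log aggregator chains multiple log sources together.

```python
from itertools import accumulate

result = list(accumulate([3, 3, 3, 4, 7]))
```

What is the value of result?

Step 1: accumulate computes running sums:
  + 3 = 3
  + 3 = 6
  + 3 = 9
  + 4 = 13
  + 7 = 20
Therefore result = [3, 6, 9, 13, 20].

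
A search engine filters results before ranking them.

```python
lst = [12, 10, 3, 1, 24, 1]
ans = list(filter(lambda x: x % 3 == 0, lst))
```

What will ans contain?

Step 1: Filter elements divisible by 3:
  12 % 3 = 0: kept
  10 % 3 = 1: removed
  3 % 3 = 0: kept
  1 % 3 = 1: removed
  24 % 3 = 0: kept
  1 % 3 = 1: removed
Therefore ans = [12, 3, 24].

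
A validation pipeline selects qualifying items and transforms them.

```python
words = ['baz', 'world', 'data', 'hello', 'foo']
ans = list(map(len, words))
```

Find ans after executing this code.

Step 1: Map len() to each word:
  'baz' -> 3
  'world' -> 5
  'data' -> 4
  'hello' -> 5
  'foo' -> 3
Therefore ans = [3, 5, 4, 5, 3].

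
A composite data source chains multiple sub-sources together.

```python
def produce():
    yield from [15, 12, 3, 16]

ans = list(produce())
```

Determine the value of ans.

Step 1: yield from delegates to the iterable, yielding each element.
Step 2: Collected values: [15, 12, 3, 16].
Therefore ans = [15, 12, 3, 16].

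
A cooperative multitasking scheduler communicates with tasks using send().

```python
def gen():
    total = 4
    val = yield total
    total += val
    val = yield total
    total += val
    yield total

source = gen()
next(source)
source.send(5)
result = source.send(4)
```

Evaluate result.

Step 1: next() -> yield total=4.
Step 2: send(5) -> val=5, total = 4+5 = 9, yield 9.
Step 3: send(4) -> val=4, total = 9+4 = 13, yield 13.
Therefore result = 13.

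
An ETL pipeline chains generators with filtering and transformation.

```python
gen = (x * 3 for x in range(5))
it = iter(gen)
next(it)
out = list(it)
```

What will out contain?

Step 1: Generator produces [0, 3, 6, 9, 12].
Step 2: next(it) consumes first element (0).
Step 3: list(it) collects remaining: [3, 6, 9, 12].
Therefore out = [3, 6, 9, 12].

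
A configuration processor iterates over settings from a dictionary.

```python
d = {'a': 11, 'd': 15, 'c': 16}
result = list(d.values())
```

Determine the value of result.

Step 1: d.values() returns the dictionary values in insertion order.
Therefore result = [11, 15, 16].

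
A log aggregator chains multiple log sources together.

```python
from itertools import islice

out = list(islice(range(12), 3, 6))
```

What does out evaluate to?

Step 1: islice(range(12), 3, 6) takes elements at indices [3, 6).
Step 2: Elements: [3, 4, 5].
Therefore out = [3, 4, 5].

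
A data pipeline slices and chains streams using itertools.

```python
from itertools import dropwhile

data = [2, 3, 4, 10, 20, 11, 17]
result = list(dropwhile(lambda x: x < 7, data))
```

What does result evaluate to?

Step 1: dropwhile drops elements while < 7:
  2 < 7: dropped
  3 < 7: dropped
  4 < 7: dropped
  10: kept (dropping stopped)
Step 2: Remaining elements kept regardless of condition.
Therefore result = [10, 20, 11, 17].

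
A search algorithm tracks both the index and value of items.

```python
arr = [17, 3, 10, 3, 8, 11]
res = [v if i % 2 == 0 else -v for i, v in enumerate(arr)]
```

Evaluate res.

Step 1: For each (i, v), keep v if i is even, negate if odd:
  i=0 (even): keep 17
  i=1 (odd): negate to -3
  i=2 (even): keep 10
  i=3 (odd): negate to -3
  i=4 (even): keep 8
  i=5 (odd): negate to -11
Therefore res = [17, -3, 10, -3, 8, -11].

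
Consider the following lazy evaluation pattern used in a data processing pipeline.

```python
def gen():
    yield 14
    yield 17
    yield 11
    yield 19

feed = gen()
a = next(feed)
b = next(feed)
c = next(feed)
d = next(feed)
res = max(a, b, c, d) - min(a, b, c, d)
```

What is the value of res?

Step 1: Create generator and consume all values:
  a = next(feed) = 14
  b = next(feed) = 17
  c = next(feed) = 11
  d = next(feed) = 19
Step 2: max = 19, min = 11, res = 19 - 11 = 8.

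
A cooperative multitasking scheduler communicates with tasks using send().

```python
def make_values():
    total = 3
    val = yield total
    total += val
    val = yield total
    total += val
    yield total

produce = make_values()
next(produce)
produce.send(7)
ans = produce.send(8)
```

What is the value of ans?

Step 1: next() -> yield total=3.
Step 2: send(7) -> val=7, total = 3+7 = 10, yield 10.
Step 3: send(8) -> val=8, total = 10+8 = 18, yield 18.
Therefore ans = 18.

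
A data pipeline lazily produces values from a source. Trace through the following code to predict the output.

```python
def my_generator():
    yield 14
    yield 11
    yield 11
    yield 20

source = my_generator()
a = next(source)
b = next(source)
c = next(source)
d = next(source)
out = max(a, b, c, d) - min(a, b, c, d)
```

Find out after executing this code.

Step 1: Create generator and consume all values:
  a = next(source) = 14
  b = next(source) = 11
  c = next(source) = 11
  d = next(source) = 20
Step 2: max = 20, min = 11, out = 20 - 11 = 9.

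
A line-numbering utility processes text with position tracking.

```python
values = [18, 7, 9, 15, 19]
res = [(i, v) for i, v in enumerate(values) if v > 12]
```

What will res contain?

Step 1: Filter enumerate([18, 7, 9, 15, 19]) keeping v > 12:
  (0, 18): 18 > 12, included
  (1, 7): 7 <= 12, excluded
  (2, 9): 9 <= 12, excluded
  (3, 15): 15 > 12, included
  (4, 19): 19 > 12, included
Therefore res = [(0, 18), (3, 15), (4, 19)].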